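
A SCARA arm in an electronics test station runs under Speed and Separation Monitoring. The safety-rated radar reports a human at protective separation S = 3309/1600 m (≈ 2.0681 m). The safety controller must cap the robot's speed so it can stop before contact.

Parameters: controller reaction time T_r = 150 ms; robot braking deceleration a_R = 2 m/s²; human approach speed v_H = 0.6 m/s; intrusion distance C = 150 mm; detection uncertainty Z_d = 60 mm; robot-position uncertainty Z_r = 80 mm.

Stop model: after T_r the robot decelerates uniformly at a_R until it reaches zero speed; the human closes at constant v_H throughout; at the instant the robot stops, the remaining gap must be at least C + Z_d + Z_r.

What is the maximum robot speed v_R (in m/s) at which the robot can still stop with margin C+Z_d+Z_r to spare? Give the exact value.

v_R_max = 37/20 m/s = 1.8500 m/s

quadratic (1/4)·v² + (9/20)·v + (-2701/1600) = 0
  disc = (9/20)² − 4·(1/4)·(-2701/1600) = 121/64 ; √disc = 11/8
  v_R = (−(9/20) + 11/8) / (2·(1/4)) = 37/20 m/s
check:
stop time T_s = (37/20)/2 = 0.9250 s
robot covers v_R·T_r = 1.8500·0.1500 = 0.2775 m before braking
braking distance = 1.8500²/(2·2.0000) = 0.8556 m
human closes 0.6000·1.0750 = 0.6450 m
margins: 0.1500+0.0600+0.0800 = 0.2900 m
sum ≈ 0.2775+0.8556+0.6450+0.2900 ≈ 2.0681 m = S ✓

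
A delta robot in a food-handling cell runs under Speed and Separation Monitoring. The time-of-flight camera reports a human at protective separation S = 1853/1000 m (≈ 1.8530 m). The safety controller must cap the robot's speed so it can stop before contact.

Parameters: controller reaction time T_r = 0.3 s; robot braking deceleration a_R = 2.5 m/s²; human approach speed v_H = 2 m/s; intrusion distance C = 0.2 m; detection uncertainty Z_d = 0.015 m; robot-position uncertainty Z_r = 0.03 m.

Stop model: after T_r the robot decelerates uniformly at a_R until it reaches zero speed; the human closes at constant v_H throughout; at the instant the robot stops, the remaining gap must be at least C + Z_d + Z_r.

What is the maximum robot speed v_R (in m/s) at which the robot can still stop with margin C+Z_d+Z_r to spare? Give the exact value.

quadratic (1/5)·v² + (11/10)·v + (-126/125) = 0
  disc = (11/10)² − 4·(1/5)·(-126/125) = 5041/2500 ; √disc = 71/50
  v_R = (−(11/10) + 71/50) / (2·(1/5)) = 4/5 m/s
check:
T_s = v_R/a_R = (4/5)/(5/2) = 0.3200 s
robot in T_r: 0.8000·0.3000 = 0.2400 m
braking distance = 0.8000²/(2·2.5000) = 0.1280 m
human over T_r+T_s: 2.0000·(0.3000+0.3200) = 1.2400 m
residual clearance needed = 0.2000+0.0150+0.0300 = 0.2450 m
sum ≈ 0.2400+0.1280+1.2400+0.2450 ≈ 1.8530 m = S ✓

v_R_max = 4/5 m/s = 0.8000 m/s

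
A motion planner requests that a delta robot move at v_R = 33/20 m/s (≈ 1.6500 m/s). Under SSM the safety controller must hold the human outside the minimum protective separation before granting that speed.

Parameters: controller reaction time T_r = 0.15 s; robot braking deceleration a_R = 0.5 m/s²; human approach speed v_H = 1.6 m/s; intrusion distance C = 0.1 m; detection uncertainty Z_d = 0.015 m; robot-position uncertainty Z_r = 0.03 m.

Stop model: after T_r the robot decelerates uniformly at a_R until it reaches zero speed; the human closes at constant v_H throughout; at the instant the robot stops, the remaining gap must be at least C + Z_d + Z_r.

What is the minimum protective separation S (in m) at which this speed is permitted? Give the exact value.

T_s = v_R/a_R = (33/20)/(1/2) = 3.3000 s
robot covers v_R·T_r = 1.6500·0.1500 = 0.2475 m before braking
robot under decel: 1.6500²/(2·0.5000) = 2.7225 m
human closes 1.6000·3.4500 = 5.5200 m
C+Z_d+Z_r = 0.1000+0.0150+0.0300 = 0.1450 m
S_min ≈ 0.2475+2.7225+5.5200+0.1450  ⇒  S_min = 1727/200 m

S_min = 1727/200 m = 8.6350 m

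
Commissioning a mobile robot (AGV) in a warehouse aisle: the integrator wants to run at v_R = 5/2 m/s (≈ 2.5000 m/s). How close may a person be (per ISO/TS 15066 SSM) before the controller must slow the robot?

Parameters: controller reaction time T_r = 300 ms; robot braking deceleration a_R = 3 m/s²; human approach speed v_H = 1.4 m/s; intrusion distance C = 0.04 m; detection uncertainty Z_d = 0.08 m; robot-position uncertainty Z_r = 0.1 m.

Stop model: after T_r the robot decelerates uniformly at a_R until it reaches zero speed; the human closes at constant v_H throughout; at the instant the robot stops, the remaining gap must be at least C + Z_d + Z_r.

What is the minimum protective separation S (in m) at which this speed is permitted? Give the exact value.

S_min = 2159/600 m = 3.5983 m

braking lasts T_s = (5/2)/3 = 0.8333 s
reaction-phase robot travel = 2.5000·0.3000 = 0.7500 m
robot under decel: 2.5000²/(2·3.0000) = 1.0417 m
human over T_r+T_s: 1.4000·(0.3000+0.8333) = 1.5867 m
C+Z_d+Z_r = 0.0400+0.0800+0.1000 = 0.2200 m
S_min ≈ 0.7500+1.0417+1.5867+0.2200  ⇒  S_min = 2159/600 m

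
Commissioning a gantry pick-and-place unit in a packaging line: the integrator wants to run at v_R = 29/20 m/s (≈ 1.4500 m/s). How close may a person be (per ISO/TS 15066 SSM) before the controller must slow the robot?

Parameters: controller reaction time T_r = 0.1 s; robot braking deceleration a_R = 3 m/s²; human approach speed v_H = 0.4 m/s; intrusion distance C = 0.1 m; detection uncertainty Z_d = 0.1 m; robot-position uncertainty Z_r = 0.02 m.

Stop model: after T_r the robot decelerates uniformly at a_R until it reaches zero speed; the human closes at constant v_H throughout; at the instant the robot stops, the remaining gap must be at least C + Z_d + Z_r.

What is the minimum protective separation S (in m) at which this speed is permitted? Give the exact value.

S_min = 759/800 m = 0.9487 m

braking lasts T_s = (29/20)/3 = 0.4833 s
robot in T_r: 1.4500·0.1000 = 0.1450 m
braking distance = 1.4500²/(2·3.0000) = 0.3504 m
person approaches 0.4000·(0.1000+0.4833) = 0.2333 m
C+Z_d+Z_r = 0.1000+0.1000+0.0200 = 0.2200 m
S_min ≈ 0.1450+0.3504+0.2333+0.2200  ⇒  S_min = 759/800 m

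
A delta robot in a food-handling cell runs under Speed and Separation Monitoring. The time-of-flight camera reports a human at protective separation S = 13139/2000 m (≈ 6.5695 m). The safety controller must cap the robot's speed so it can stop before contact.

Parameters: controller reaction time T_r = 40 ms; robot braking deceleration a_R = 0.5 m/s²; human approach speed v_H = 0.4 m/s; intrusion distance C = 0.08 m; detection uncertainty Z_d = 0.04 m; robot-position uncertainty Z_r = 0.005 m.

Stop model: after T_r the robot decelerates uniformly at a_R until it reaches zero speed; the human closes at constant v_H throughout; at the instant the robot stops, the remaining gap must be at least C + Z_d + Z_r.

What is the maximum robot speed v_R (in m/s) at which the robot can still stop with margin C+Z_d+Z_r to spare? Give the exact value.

quadratic (1)·v² + (21/25)·v + (-12857/2000) = 0
  disc = (21/25)² − 4·(1)·(-12857/2000) = 66049/2500 ; √disc = 257/50
  v_R = (−(21/25) + 257/50) / (2·(1)) = 43/20 m/s
check:
stop time T_s = (43/20)/(1/2) = 4.3000 s
robot in T_r: 2.1500·0.0400 = 0.0860 m
robot under decel: 2.1500²/(2·0.5000) = 4.6225 m
human closes 0.4000·4.3400 = 1.7360 m
margins: 0.0800+0.0400+0.0050 = 0.1250 m
sum ≈ 0.0860+4.6225+1.7360+0.1250 ≈ 6.5695 m = S ✓

v_R_max = 43/20 m/s = 2.1500 m/s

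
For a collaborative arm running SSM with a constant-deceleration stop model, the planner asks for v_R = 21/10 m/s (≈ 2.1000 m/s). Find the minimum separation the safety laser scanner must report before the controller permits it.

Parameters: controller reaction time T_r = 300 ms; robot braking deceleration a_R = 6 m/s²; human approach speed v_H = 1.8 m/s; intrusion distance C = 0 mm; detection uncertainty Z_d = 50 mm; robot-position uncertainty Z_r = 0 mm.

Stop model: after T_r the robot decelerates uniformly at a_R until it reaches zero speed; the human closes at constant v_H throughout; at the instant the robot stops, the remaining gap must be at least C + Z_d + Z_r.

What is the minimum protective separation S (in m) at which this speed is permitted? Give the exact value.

S_min = 887/400 m = 2.2175 m

stop time T_s = (21/10)/6 = 0.3500 s
reaction-phase robot travel = 2.1000·0.3000 = 0.6300 m
braking distance = 2.1000²/(2·6.0000) = 0.3675 m
human over T_r+T_s: 1.8000·(0.3000+0.3500) = 1.1700 m
margins: 0.0000+0.0500+0.0000 = 0.0500 m
S_min ≈ 0.6300+0.3675+1.1700+0.0500  ⇒  S_min = 887/400 m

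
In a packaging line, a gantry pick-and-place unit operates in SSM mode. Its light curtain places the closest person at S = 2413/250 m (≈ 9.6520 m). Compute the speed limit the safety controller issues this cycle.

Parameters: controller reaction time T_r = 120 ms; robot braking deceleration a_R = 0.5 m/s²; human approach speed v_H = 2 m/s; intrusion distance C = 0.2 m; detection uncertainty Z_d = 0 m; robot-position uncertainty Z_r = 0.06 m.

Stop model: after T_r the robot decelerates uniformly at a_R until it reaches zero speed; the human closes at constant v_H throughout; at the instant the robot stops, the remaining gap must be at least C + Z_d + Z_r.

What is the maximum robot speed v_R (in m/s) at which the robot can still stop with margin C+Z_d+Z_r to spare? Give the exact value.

quadratic (1)·v² + (103/25)·v + (-1144/125) = 0
  disc = (103/25)² − 4·(1)·(-1144/125) = 33489/625 ; √disc = 183/25
  v_R = (−(103/25) + 183/25) / (2·(1)) = 8/5 m/s
check:
braking lasts T_s = (8/5)/(1/2) = 3.2000 s
robot in T_r: 1.6000·0.1200 = 0.1920 m
robot under decel: 1.6000²/(2·0.5000) = 2.5600 m
human closes 2.0000·3.3200 = 6.6400 m
C+Z_d+Z_r = 0.2000+0.0000+0.0600 = 0.2600 m
sum ≈ 0.1920+2.5600+6.6400+0.2600 ≈ 9.6520 m = S ✓

v_R_max = 8/5 m/s = 1.6000 m/s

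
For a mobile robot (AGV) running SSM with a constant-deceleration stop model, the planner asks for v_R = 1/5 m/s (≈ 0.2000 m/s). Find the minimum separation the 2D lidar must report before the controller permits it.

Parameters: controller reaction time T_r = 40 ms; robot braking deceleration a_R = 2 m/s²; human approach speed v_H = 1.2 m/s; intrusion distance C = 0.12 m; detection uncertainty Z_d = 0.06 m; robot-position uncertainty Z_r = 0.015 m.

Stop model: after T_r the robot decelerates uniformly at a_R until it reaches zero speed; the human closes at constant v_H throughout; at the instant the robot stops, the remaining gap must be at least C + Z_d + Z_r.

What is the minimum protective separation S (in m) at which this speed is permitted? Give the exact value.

S_min = 381/1000 m = 0.3810 m

stop time T_s = (1/5)/2 = 0.1000 s
robot covers v_R·T_r = 0.2000·0.0400 = 0.0080 m before braking
robot covers 0.2000·0.1000 − ½·2.0000·0.1000² = 0.0100 m while stopping
human closes 1.2000·0.1400 = 0.1680 m
margins: 0.1200+0.0600+0.0150 = 0.1950 m
S_min ≈ 0.0080+0.0100+0.1680+0.1950  ⇒  S_min = 381/1000 m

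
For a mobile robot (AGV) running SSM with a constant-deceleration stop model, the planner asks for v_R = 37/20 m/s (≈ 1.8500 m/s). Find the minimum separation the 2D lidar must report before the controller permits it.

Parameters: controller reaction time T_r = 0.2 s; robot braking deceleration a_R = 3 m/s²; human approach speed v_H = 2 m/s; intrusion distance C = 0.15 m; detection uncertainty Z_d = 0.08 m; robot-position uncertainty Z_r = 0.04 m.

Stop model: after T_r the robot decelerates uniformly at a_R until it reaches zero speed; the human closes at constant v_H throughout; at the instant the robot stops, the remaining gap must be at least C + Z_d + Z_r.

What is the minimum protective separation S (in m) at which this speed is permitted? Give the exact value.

S_min = 91/32 m = 2.8438 m

braking lasts T_s = (37/20)/3 = 0.6167 s
reaction-phase robot travel = 1.8500·0.2000 = 0.3700 m
robot under decel: 1.8500²/(2·3.0000) = 0.5704 m
human over T_r+T_s: 2.0000·(0.2000+0.6167) = 1.6333 m
residual clearance needed = 0.1500+0.0800+0.0400 = 0.2700 m
S_min ≈ 0.3700+0.5704+1.6333+0.2700  ⇒  S_min = 91/32 m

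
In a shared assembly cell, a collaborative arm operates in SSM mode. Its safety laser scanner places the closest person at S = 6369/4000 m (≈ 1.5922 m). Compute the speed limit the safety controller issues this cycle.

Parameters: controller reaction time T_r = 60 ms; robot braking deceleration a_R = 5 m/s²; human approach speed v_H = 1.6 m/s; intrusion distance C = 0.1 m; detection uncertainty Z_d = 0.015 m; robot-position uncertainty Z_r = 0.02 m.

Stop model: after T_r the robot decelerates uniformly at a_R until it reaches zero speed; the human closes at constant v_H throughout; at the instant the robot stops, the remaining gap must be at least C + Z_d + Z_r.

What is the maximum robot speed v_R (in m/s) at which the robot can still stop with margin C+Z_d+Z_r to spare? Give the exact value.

quadratic (1/10)·v² + (19/50)·v + (-1089/800) = 0
  disc = (19/50)² − 4·(1/10)·(-1089/800) = 6889/10000 ; √disc = 83/100
  v_R = (−(19/50) + 83/100) / (2·(1/10)) = 9/4 m/s
check:
stop time T_s = (9/4)/5 = 0.4500 s
robot in T_r: 2.2500·0.0600 = 0.1350 m
robot covers 2.2500·0.4500 − ½·5.0000·0.4500² = 0.5062 m while stopping
human over T_r+T_s: 1.6000·(0.0600+0.4500) = 0.8160 m
margins: 0.1000+0.0150+0.0200 = 0.1350 m
sum ≈ 0.1350+0.5062+0.8160+0.1350 ≈ 1.5922 m = S ✓

v_R_max = 9/4 m/s = 2.2500 m/s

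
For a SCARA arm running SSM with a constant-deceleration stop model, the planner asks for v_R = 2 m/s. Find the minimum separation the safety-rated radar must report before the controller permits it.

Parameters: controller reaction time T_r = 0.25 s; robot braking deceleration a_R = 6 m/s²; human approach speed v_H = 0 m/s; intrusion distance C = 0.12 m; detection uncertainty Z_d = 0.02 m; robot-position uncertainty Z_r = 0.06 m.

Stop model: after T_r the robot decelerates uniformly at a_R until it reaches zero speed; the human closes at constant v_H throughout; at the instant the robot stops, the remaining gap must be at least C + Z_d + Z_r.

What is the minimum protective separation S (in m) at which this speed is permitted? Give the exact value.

braking lasts T_s = 2/6 = 0.3333 s
robot covers v_R·T_r = 2.0000·0.2500 = 0.5000 m before braking
braking distance = 2.0000²/(2·6.0000) = 0.3333 m
person approaches 0.0000·(0.2500+0.3333) = 0.0000 m
C+Z_d+Z_r = 0.1200+0.0200+0.0600 = 0.2000 m
S_min ≈ 0.5000+0.3333+0.0000+0.2000  ⇒  S_min = 31/30 m

S_min = 31/30 m = 1.0333 m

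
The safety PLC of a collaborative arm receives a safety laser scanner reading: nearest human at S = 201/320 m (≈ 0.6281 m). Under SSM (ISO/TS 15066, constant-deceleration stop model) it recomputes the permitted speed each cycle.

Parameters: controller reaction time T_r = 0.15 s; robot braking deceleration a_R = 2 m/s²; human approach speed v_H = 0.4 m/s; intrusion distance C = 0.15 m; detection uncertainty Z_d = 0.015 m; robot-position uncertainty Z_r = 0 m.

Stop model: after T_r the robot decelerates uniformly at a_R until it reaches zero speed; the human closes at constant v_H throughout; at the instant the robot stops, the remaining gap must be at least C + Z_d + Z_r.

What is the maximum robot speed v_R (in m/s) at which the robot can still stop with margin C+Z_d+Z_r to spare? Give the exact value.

v_R_max = 3/4 m/s = 0.7500 m/s

at the boundary: (1/4)·v² + (7/20)·v + (-129/320) = 0
  disc = (7/20)² − 4·(1/4)·(-129/320) = 841/1600 ; √disc = 29/40
  v_R = (−(7/20) + 29/40) / (2·(1/4)) = 3/4 m/s
check:
T_s = v_R/a_R = (3/4)/2 = 0.3750 s
robot in T_r: 0.7500·0.1500 = 0.1125 m
robot covers 0.7500·0.3750 − ½·2.0000·0.3750² = 0.1406 m while stopping
human over T_r+T_s: 0.4000·(0.1500+0.3750) = 0.2100 m
margins: 0.1500+0.0150+0.0000 = 0.1650 m
sum ≈ 0.1125+0.1406+0.2100+0.1650 ≈ 0.6281 m = S ✓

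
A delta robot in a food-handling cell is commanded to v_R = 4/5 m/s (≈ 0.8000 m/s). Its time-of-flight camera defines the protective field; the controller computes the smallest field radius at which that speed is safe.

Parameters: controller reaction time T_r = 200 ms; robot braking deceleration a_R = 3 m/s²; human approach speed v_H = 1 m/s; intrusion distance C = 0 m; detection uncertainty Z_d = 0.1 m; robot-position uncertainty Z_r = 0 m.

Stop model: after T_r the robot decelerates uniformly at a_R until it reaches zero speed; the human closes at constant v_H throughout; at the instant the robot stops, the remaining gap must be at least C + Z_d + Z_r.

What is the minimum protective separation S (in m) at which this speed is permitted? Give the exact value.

S_min = 5/6 m = 0.8333 m

braking lasts T_s = (4/5)/3 = 0.2667 s
reaction-phase robot travel = 0.8000·0.2000 = 0.1600 m
robot under decel: 0.8000²/(2·3.0000) = 0.1067 m
human over T_r+T_s: 1.0000·(0.2000+0.2667) = 0.4667 m
C+Z_d+Z_r = 0.0000+0.1000+0.0000 = 0.1000 m
S_min ≈ 0.1600+0.1067+0.4667+0.1000  ⇒  S_min = 5/6 m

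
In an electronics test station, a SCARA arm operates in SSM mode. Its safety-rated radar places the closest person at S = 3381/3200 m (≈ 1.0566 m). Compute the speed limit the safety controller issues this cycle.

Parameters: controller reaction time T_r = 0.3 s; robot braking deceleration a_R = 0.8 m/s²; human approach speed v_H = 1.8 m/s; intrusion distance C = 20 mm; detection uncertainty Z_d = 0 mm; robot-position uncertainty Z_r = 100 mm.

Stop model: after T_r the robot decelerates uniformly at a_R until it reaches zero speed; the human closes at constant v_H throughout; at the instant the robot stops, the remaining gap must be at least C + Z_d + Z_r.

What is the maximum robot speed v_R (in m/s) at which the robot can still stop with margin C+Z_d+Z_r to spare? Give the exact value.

v_R_max = 3/20 m/s = 0.1500 m/s

quadratic (5/8)·v² + (51/20)·v + (-1269/3200) = 0
  disc = (51/20)² − 4·(5/8)·(-1269/3200) = 47961/6400 ; √disc = 219/80
  v_R = (−(51/20) + 219/80) / (2·(5/8)) = 3/20 m/s
check:
T_s = v_R/a_R = (3/20)/(4/5) = 0.1875 s
robot covers v_R·T_r = 0.1500·0.3000 = 0.0450 m before braking
braking distance = 0.1500²/(2·0.8000) = 0.0141 m
person approaches 1.8000·(0.3000+0.1875) = 0.8775 m
C+Z_d+Z_r = 0.0200+0.0000+0.1000 = 0.1200 m
sum ≈ 0.0450+0.0141+0.8775+0.1200 ≈ 1.0566 m = S ✓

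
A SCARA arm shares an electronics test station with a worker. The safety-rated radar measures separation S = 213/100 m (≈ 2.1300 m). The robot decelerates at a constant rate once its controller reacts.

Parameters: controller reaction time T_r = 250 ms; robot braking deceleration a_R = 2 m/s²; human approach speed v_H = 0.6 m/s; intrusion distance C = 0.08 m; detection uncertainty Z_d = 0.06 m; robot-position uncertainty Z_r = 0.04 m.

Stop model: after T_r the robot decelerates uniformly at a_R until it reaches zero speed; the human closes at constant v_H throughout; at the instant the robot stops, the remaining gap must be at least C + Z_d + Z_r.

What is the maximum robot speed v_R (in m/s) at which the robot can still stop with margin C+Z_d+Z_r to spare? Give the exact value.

v_R_max = 9/5 m/s = 1.8000 m/s

at the boundary: (1/4)·v² + (11/20)·v + (-9/5) = 0
  disc = (11/20)² − 4·(1/4)·(-9/5) = 841/400 ; √disc = 29/20
  v_R = (−(11/20) + 29/20) / (2·(1/4)) = 9/5 m/s
check:
braking lasts T_s = (9/5)/2 = 0.9000 s
reaction-phase robot travel = 1.8000·0.2500 = 0.4500 m
robot covers 1.8000·0.9000 − ½·2.0000·0.9000² = 0.8100 m while stopping
person approaches 0.6000·(0.2500+0.9000) = 0.6900 m
residual clearance needed = 0.0800+0.0600+0.0400 = 0.1800 m
sum ≈ 0.4500+0.8100+0.6900+0.1800 ≈ 2.1300 m = S ✓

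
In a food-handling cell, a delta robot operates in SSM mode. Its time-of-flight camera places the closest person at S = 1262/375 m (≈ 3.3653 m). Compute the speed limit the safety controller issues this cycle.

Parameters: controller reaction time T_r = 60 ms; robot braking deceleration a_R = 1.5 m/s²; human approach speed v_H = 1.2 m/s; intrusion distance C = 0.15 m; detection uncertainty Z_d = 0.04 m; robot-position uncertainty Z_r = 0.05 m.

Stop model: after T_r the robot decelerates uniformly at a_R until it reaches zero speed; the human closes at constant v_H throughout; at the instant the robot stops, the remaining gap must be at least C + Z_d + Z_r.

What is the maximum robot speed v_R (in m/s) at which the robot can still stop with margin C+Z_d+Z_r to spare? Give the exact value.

v_R_max = 2 m/s = 2.0000 m/s

collect terms ⇒ (1/3)·v_R² + (43/50)·v_R + (-229/75) = 0
  disc = (43/50)² − 4·(1/3)·(-229/75) = 108241/22500 ; √disc = 329/150
  v_R = (−(43/50) + 329/150) / (2·(1/3)) = 2 m/s
check:
braking lasts T_s = 2/(3/2) = 1.3333 s
reaction-phase robot travel = 2.0000·0.0600 = 0.1200 m
braking distance = 2.0000²/(2·1.5000) = 1.3333 m
person approaches 1.2000·(0.0600+1.3333) = 1.6720 m
margins: 0.1500+0.0400+0.0500 = 0.2400 m
sum ≈ 0.1200+1.3333+1.6720+0.2400 ≈ 3.3653 m = S ✓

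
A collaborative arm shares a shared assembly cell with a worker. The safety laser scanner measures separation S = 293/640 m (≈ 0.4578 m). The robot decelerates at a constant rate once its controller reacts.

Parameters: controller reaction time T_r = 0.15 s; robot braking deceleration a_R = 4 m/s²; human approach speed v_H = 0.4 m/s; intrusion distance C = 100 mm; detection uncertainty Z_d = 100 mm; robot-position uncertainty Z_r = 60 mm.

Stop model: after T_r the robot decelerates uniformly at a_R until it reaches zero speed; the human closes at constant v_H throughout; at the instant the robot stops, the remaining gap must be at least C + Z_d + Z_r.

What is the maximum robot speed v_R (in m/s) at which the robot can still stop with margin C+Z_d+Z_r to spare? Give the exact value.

collect terms ⇒ (1/8)·v_R² + (1/4)·v_R + (-441/3200) = 0
  disc = (1/4)² − 4·(1/8)·(-441/3200) = 841/6400 ; √disc = 29/80
  v_R = (−(1/4) + 29/80) / (2·(1/8)) = 9/20 m/s
check:
braking lasts T_s = (9/20)/4 = 0.1125 s
reaction-phase robot travel = 0.4500·0.1500 = 0.0675 m
robot covers 0.4500·0.1125 − ½·4.0000·0.1125² = 0.0253 m while stopping
human over T_r+T_s: 0.4000·(0.1500+0.1125) = 0.1050 m
residual clearance needed = 0.1000+0.1000+0.0600 = 0.2600 m
sum ≈ 0.0675+0.0253+0.1050+0.2600 ≈ 0.4578 m = S ✓

v_R_max = 9/20 m/s = 0.4500 m/s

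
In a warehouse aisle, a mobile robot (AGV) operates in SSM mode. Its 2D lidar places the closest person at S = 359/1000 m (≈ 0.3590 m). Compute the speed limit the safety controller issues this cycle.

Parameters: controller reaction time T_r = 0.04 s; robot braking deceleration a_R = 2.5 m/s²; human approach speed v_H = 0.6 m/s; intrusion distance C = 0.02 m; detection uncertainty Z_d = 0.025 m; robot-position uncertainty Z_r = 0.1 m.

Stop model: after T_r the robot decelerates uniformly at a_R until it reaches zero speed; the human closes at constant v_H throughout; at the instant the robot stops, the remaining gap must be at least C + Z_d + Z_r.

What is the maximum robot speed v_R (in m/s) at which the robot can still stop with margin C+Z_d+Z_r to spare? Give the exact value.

at the boundary: (1/5)·v² + (7/25)·v + (-19/100) = 0
  disc = (7/25)² − 4·(1/5)·(-19/100) = 144/625 ; √disc = 12/25
  v_R = (−(7/25) + 12/25) / (2·(1/5)) = 1/2 m/s
check:
T_s = v_R/a_R = (1/2)/(5/2) = 0.2000 s
reaction-phase robot travel = 0.5000·0.0400 = 0.0200 m
robot covers 0.5000·0.2000 − ½·2.5000·0.2000² = 0.0500 m while stopping
person approaches 0.6000·(0.0400+0.2000) = 0.1440 m
residual clearance needed = 0.0200+0.0250+0.1000 = 0.1450 m
sum ≈ 0.0200+0.0500+0.1440+0.1450 ≈ 0.3590 m = S ✓

v_R_max = 1/2 m/s = 0.5000 m/s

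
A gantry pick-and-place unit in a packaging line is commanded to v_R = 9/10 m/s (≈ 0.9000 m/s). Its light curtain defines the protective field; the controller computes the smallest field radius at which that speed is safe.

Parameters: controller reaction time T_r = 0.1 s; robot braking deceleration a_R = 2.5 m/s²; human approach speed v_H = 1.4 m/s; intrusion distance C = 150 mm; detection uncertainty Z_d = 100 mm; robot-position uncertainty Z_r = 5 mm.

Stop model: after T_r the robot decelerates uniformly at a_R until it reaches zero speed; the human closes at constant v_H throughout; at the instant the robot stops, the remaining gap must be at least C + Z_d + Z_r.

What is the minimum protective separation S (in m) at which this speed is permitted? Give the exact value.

S_min = 1151/1000 m = 1.1510 m

T_s = v_R/a_R = (9/10)/(5/2) = 0.3600 s
reaction-phase robot travel = 0.9000·0.1000 = 0.0900 m
robot covers 0.9000·0.3600 − ½·2.5000·0.3600² = 0.1620 m while stopping
human over T_r+T_s: 1.4000·(0.1000+0.3600) = 0.6440 m
margins: 0.1500+0.1000+0.0050 = 0.2550 m
S_min ≈ 0.0900+0.1620+0.6440+0.2550  ⇒  S_min = 1151/1000 m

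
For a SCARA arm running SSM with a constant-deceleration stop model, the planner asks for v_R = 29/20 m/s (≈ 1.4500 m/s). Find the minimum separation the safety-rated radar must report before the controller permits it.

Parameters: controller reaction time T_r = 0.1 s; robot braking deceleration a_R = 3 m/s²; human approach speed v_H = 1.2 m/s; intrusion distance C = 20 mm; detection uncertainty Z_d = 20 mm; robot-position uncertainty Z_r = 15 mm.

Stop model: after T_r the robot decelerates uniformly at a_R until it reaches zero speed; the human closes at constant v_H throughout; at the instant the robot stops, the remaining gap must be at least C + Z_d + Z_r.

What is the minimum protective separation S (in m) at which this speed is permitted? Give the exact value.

T_s = v_R/a_R = (29/20)/3 = 0.4833 s
robot covers v_R·T_r = 1.4500·0.1000 = 0.1450 m before braking
braking distance = 1.4500²/(2·3.0000) = 0.3504 m
human closes 1.2000·0.5833 = 0.7000 m
residual clearance needed = 0.0200+0.0200+0.0150 = 0.0550 m
S_min ≈ 0.1450+0.3504+0.7000+0.0550  ⇒  S_min = 3001/2400 m

S_min = 3001/2400 m = 1.2504 m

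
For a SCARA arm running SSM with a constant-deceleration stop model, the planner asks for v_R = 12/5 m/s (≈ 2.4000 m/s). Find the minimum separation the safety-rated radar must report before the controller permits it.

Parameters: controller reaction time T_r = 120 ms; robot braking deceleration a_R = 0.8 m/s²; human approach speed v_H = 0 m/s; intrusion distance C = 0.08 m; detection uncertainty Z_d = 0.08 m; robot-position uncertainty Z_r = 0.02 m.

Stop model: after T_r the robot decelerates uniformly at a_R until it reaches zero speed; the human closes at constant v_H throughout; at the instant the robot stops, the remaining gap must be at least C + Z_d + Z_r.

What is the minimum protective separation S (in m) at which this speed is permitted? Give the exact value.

S_min = 1017/250 m = 4.0680 m

T_s = v_R/a_R = (12/5)/(4/5) = 3.0000 s
reaction-phase robot travel = 2.4000·0.1200 = 0.2880 m
robot under decel: 2.4000²/(2·0.8000) = 3.6000 m
human closes 0.0000·3.1200 = 0.0000 m
margins: 0.0800+0.0800+0.0200 = 0.1800 m
S_min ≈ 0.2880+3.6000+0.0000+0.1800  ⇒  S_min = 1017/250 m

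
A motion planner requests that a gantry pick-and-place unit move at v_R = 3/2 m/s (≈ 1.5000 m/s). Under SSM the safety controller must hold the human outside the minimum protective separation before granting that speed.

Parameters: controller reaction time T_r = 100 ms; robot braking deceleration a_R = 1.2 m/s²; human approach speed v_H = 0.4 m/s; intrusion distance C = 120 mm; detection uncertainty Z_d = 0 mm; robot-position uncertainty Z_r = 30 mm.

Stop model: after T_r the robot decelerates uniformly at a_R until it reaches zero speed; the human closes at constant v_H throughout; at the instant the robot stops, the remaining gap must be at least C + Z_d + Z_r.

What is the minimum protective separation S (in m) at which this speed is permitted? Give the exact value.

S_min = 711/400 m = 1.7775 m

T_s = v_R/a_R = (3/2)/(6/5) = 1.2500 s
reaction-phase robot travel = 1.5000·0.1000 = 0.1500 m
robot covers 1.5000·1.2500 − ½·1.2000·1.2500² = 0.9375 m while stopping
human over T_r+T_s: 0.4000·(0.1000+1.2500) = 0.5400 m
margins: 0.1200+0.0000+0.0300 = 0.1500 m
S_min ≈ 0.1500+0.9375+0.5400+0.1500  ⇒  S_min = 711/400 m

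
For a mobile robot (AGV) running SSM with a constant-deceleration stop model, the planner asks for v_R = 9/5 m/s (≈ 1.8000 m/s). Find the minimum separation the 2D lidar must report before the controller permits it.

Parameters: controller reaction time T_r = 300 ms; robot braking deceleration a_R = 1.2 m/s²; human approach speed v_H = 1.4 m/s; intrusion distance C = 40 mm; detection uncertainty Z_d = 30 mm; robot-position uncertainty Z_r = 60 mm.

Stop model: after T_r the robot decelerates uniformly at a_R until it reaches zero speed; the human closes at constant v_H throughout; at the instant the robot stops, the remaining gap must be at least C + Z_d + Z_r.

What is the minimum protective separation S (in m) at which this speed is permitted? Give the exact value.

T_s = v_R/a_R = (9/5)/(6/5) = 1.5000 s
reaction-phase robot travel = 1.8000·0.3000 = 0.5400 m
braking distance = 1.8000²/(2·1.2000) = 1.3500 m
human over T_r+T_s: 1.4000·(0.3000+1.5000) = 2.5200 m
residual clearance needed = 0.0400+0.0300+0.0600 = 0.1300 m
S_min ≈ 0.5400+1.3500+2.5200+0.1300  ⇒  S_min = 227/50 m

S_min = 227/50 m = 4.5400 m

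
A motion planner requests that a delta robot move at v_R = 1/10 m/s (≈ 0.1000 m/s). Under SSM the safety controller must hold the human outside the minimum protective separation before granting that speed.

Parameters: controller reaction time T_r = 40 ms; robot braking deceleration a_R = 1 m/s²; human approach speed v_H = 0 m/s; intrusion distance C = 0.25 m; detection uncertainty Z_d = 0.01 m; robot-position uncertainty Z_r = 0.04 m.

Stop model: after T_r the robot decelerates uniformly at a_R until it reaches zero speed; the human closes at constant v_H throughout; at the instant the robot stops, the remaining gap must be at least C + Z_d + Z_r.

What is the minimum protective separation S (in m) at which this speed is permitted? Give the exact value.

T_s = v_R/a_R = (1/10)/1 = 0.1000 s
robot covers v_R·T_r = 0.1000·0.0400 = 0.0040 m before braking
robot under decel: 0.1000²/(2·1.0000) = 0.0050 m
human over T_r+T_s: 0.0000·(0.0400+0.1000) = 0.0000 m
C+Z_d+Z_r = 0.2500+0.0100+0.0400 = 0.3000 m
S_min ≈ 0.0040+0.0050+0.0000+0.3000  ⇒  S_min = 309/1000 m

S_min = 309/1000 m = 0.3090 m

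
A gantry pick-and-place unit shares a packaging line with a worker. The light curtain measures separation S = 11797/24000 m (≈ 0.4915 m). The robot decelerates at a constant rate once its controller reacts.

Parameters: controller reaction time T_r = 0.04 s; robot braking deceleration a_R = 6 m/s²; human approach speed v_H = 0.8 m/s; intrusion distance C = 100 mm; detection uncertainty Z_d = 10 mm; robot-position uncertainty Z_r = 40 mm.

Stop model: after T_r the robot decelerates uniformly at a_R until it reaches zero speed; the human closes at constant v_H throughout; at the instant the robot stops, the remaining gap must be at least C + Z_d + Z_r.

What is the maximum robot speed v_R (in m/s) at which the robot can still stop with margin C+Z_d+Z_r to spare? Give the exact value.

v_R_max = 23/20 m/s = 1.1500 m/s

collect terms ⇒ (1/12)·v_R² + (13/75)·v_R + (-7429/24000) = 0
  disc = (13/75)² − 4·(1/12)·(-7429/24000) = 5329/40000 ; √disc = 73/200
  v_R = (−(13/75) + 73/200) / (2·(1/12)) = 23/20 m/s
check:
T_s = v_R/a_R = (23/20)/6 = 0.1917 s
reaction-phase robot travel = 1.1500·0.0400 = 0.0460 m
robot covers 1.1500·0.1917 − ½·6.0000·0.1917² = 0.1102 m while stopping
human closes 0.8000·0.2317 = 0.1853 m
C+Z_d+Z_r = 0.1000+0.0100+0.0400 = 0.1500 m
sum ≈ 0.0460+0.1102+0.1853+0.1500 ≈ 0.4915 m = S ✓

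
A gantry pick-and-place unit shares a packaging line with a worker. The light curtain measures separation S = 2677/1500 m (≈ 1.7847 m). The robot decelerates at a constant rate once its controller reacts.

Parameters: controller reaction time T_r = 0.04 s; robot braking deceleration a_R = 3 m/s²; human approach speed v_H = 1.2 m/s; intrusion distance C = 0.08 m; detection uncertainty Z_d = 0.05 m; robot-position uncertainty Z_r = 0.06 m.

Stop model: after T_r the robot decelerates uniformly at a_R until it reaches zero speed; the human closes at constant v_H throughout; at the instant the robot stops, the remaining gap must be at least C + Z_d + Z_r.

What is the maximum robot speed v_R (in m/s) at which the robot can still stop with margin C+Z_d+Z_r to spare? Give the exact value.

at the boundary: (1/6)·v² + (11/25)·v + (-116/75) = 0
  disc = (11/25)² − 4·(1/6)·(-116/75) = 6889/5625 ; √disc = 83/75
  v_R = (−(11/25) + 83/75) / (2·(1/6)) = 2 m/s
check:
braking lasts T_s = 2/3 = 0.6667 s
robot in T_r: 2.0000·0.0400 = 0.0800 m
robot under decel: 2.0000²/(2·3.0000) = 0.6667 m
human over T_r+T_s: 1.2000·(0.0400+0.6667) = 0.8480 m
residual clearance needed = 0.0800+0.0500+0.0600 = 0.1900 m
sum ≈ 0.0800+0.6667+0.8480+0.1900 ≈ 1.7847 m = S ✓

v_R_max = 2 m/s = 2.0000 m/s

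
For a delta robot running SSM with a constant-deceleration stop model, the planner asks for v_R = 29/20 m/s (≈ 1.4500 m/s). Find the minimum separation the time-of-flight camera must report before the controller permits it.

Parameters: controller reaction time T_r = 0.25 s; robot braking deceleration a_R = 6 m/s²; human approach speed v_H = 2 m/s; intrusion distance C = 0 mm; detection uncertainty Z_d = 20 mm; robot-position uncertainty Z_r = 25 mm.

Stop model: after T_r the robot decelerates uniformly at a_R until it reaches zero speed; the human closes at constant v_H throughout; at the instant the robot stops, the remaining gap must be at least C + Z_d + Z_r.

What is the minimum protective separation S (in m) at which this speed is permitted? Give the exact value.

S_min = 7517/4800 m = 1.5660 m

braking lasts T_s = (29/20)/6 = 0.2417 s
robot covers v_R·T_r = 1.4500·0.2500 = 0.3625 m before braking
robot under decel: 1.4500²/(2·6.0000) = 0.1752 m
human closes 2.0000·0.4917 = 0.9833 m
residual clearance needed = 0.0000+0.0200+0.0250 = 0.0450 m
S_min ≈ 0.3625+0.1752+0.9833+0.0450  ⇒  S_min = 7517/4800 m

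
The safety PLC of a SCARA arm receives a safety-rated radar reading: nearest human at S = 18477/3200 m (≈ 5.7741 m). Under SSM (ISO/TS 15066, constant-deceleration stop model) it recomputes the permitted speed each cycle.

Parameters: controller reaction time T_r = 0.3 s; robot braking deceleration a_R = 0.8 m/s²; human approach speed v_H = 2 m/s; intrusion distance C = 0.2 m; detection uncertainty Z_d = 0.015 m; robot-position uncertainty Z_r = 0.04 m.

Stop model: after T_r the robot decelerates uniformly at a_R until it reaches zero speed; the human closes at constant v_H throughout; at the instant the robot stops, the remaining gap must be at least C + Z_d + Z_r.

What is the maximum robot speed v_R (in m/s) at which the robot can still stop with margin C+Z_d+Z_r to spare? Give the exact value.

v_R_max = 27/20 m/s = 1.3500 m/s

quadratic (5/8)·v² + (14/5)·v + (-15741/3200) = 0
  disc = (14/5)² − 4·(5/8)·(-15741/3200) = 128881/6400 ; √disc = 359/80
  v_R = (−(14/5) + 359/80) / (2·(5/8)) = 27/20 m/s
check:
stop time T_s = (27/20)/(4/5) = 1.6875 s
reaction-phase robot travel = 1.3500·0.3000 = 0.4050 m
robot covers 1.3500·1.6875 − ½·0.8000·1.6875² = 1.1391 m while stopping
human over T_r+T_s: 2.0000·(0.3000+1.6875) = 3.9750 m
residual clearance needed = 0.2000+0.0150+0.0400 = 0.2550 m
sum ≈ 0.4050+1.1391+3.9750+0.2550 ≈ 5.7741 m = S ✓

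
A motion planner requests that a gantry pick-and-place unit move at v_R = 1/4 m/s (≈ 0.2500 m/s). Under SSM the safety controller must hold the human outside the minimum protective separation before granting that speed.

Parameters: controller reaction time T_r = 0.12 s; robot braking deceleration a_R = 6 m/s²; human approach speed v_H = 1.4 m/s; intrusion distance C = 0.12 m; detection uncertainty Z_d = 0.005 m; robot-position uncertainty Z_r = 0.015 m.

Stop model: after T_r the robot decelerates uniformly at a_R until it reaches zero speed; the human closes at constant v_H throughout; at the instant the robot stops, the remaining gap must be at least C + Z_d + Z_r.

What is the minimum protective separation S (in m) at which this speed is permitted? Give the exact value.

braking lasts T_s = (1/4)/6 = 0.0417 s
reaction-phase robot travel = 0.2500·0.1200 = 0.0300 m
braking distance = 0.2500²/(2·6.0000) = 0.0052 m
human over T_r+T_s: 1.4000·(0.1200+0.0417) = 0.2263 m
residual clearance needed = 0.1200+0.0050+0.0150 = 0.1400 m
S_min ≈ 0.0300+0.0052+0.2263+0.1400  ⇒  S_min = 9637/24000 m

S_min = 9637/24000 m = 0.4015 m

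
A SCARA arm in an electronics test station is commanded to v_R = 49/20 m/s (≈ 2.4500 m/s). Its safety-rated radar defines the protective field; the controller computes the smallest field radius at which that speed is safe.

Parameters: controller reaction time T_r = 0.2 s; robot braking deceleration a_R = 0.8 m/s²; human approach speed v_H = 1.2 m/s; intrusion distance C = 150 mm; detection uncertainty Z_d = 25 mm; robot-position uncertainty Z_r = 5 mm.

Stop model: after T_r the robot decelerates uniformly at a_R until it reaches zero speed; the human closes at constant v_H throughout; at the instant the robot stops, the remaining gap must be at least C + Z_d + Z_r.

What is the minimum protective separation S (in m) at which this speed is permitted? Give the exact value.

S_min = 26677/3200 m = 8.3366 m

T_s = v_R/a_R = (49/20)/(4/5) = 3.0625 s
reaction-phase robot travel = 2.4500·0.2000 = 0.4900 m
braking distance = 2.4500²/(2·0.8000) = 3.7516 m
human over T_r+T_s: 1.2000·(0.2000+3.0625) = 3.9150 m
residual clearance needed = 0.1500+0.0250+0.0050 = 0.1800 m
S_min ≈ 0.4900+3.7516+3.9150+0.1800  ⇒  S_min = 26677/3200 m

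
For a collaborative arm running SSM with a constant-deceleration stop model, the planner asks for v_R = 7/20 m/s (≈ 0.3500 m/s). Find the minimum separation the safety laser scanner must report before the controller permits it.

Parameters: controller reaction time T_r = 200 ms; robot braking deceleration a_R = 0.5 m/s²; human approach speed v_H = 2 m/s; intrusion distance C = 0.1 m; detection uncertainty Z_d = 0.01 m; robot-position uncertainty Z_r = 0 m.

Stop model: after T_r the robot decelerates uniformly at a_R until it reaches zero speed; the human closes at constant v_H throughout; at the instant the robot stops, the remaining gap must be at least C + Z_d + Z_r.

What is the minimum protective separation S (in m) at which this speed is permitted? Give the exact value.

T_s = v_R/a_R = (7/20)/(1/2) = 0.7000 s
robot in T_r: 0.3500·0.2000 = 0.0700 m
robot covers 0.3500·0.7000 − ½·0.5000·0.7000² = 0.1225 m while stopping
person approaches 2.0000·(0.2000+0.7000) = 1.8000 m
residual clearance needed = 0.1000+0.0100+0.0000 = 0.1100 m
S_min ≈ 0.0700+0.1225+1.8000+0.1100  ⇒  S_min = 841/400 m

S_min = 841/400 m = 2.1025 m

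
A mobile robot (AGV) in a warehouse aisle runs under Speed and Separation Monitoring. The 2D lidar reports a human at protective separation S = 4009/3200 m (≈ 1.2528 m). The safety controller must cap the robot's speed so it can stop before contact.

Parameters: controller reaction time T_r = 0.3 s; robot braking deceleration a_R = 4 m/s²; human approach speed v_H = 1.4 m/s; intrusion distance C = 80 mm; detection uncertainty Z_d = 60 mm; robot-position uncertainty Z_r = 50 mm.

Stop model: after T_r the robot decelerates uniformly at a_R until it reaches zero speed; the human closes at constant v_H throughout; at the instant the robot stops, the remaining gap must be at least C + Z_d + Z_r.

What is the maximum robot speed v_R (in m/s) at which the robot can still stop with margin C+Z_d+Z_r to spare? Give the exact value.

v_R_max = 17/20 m/s = 0.8500 m/s

at the boundary: (1/8)·v² + (13/20)·v + (-2057/3200) = 0
  disc = (13/20)² − 4·(1/8)·(-2057/3200) = 4761/6400 ; √disc = 69/80
  v_R = (−(13/20) + 69/80) / (2·(1/8)) = 17/20 m/s
check:
T_s = v_R/a_R = (17/20)/4 = 0.2125 s
robot in T_r: 0.8500·0.3000 = 0.2550 m
robot under decel: 0.8500²/(2·4.0000) = 0.0903 m
human closes 1.4000·0.5125 = 0.7175 m
margins: 0.0800+0.0600+0.0500 = 0.1900 m
sum ≈ 0.2550+0.0903+0.7175+0.1900 ≈ 1.2528 m = S ✓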